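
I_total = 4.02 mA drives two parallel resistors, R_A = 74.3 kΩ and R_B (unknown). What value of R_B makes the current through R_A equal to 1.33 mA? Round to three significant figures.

R_B ≈ 36.7 kΩ

The fraction through R_A equals R_B/(R_A+R_B).
With f = 0.3308, R_B = R_A · f/(1−f) = 74.3 × 0.4944 = 36.74 kΩ.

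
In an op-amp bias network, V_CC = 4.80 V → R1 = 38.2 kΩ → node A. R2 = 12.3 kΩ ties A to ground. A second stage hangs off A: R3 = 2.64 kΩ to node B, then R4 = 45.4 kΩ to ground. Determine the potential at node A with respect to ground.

The second stage (R3 + R4 = 48.04 kΩ) loads node A in parallel with R2.
R2 ‖ (R3+R4) = 9.793 kΩ.
First divider: V_A = V_CC · 9.793/(38.2 + 9.793) = 0.9794 V.

V_A ≈ 0.979 V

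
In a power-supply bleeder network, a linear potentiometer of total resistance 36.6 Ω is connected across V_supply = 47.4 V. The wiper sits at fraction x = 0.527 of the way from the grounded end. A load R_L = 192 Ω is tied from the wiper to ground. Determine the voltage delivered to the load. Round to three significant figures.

Lower segment x·R_p = 19.29 Ω; upper segment (1−x)·R_p = 17.31 Ω.
Lower segment in parallel with the load: 19.29 ‖ 192 = 17.53 Ω.
V_out = 47.4 × 17.53/(17.31 + 17.53) = 23.85 V.
(Unloaded: V_out = x·V_supply = 25.0 V.)

V_out ≈ 23.8 V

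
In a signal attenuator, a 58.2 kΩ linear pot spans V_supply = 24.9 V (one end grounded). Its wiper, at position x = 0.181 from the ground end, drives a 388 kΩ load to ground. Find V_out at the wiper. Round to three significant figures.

V_out ≈ 4.41 V

Lower segment x·R_p = 10.53 kΩ; upper segment (1−x)·R_p = 47.67 kΩ.
Lower segment in parallel with the load: 10.53 ‖ 388 = 10.26 kΩ.
Loaded-divider output: V_out = 24.9 × 0.1771 = 4.409 V.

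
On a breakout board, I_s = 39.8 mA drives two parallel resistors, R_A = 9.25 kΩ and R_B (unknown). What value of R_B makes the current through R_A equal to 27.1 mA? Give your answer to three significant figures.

R_B ≈ 19.7 kΩ

The fraction through R_A equals R_B/(R_A+R_B).
With f = 0.6809, R_B = R_A · f/(1−f) = 9.25 × 2.134 = 19.74 kΩ.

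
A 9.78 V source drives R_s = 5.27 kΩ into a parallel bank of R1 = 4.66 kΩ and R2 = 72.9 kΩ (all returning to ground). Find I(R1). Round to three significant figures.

I ≈ 0.953 mA

Equivalent of the parallel group: R_p = 4.380 kΩ.
V_A = 9.78 × 4.380/9.650 = 4.439 V.
Branch current I = V_A/R1 = 4.439/4.66 = 0.9526 mA.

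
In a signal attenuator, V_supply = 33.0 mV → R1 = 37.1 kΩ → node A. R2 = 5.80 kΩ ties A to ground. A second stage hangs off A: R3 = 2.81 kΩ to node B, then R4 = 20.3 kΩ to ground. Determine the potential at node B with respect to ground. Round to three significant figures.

V_B ≈ 3.22 mV

Node A sees R2 in parallel with the series input of stage 2, R3 + R4 = 23.11 kΩ.
Effective lower resistance at A: R2 ‖ 23.11 = 4.636 kΩ.
First divider: V_A = V_supply · 4.636/(37.1 + 4.636) = 3.666 mV.
Stage 2 is unloaded, so V_B = V_A · R4/(R3+R4) = 3.666 × 20.3/23.11 = 3.220 mV.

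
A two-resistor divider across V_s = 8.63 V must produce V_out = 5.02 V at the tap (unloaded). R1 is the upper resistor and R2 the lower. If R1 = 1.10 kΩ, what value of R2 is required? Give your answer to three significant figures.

The divider ratio is R2/(R1+R2) = 5.02/8.63 = 0.5817.
R2 = R1 · 0.5817/(1 − 0.5817) = 1.530 kΩ.

R2 ≈ 1.53 kΩ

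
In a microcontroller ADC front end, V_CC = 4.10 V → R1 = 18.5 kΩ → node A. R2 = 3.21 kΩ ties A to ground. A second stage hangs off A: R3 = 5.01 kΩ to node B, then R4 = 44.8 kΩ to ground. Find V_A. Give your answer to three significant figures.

V_A ≈ 0.575 V

Looking into the second stage from A: R3 + R4 = 49.81 kΩ appears in parallel with R2.
Effective lower resistance at A: R2 ‖ 49.81 = 3.016 kΩ.
So V_A = 4.10 × 0.1402 = 0.5747 V.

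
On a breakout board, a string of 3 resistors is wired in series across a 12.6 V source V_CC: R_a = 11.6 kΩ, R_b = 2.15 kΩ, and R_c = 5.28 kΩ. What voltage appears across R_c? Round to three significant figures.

Series total: ΣR = 11.6 + 2.15 + 5.28 = 19.03 kΩ.
V = V_CC · R/ΣR = 12.6 × 0.2775 = 3.496 V.

V ≈ 3.50 V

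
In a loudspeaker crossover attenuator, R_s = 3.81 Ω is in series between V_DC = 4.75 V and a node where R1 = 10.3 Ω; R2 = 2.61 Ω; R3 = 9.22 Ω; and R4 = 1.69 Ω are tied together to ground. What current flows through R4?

I ≈ 0.511 A

Parallel bank: R_p = 1/(1/10.3 + 1/2.61 + 1/9.22 + 1/1.69) = 0.8472 Ω.
V_A = 4.75 × 0.8472/4.657 = 0.8641 V.
Branch current I = V_A/R4 = 0.8641/1.69 = 0.5113 A.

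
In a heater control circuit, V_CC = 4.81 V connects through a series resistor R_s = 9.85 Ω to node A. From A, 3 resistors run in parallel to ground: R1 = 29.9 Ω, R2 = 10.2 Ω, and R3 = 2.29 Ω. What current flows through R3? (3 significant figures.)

Equivalent of the parallel group: R_p = 1.760 Ω.
V_A by voltage divider: V_A = 4.81 × 1.760/(9.85 + 1.760) = 0.7292 V.
I(R3) = V_A / R3 = 0.7292/2.29 = 0.3184 A.

I ≈ 0.318 A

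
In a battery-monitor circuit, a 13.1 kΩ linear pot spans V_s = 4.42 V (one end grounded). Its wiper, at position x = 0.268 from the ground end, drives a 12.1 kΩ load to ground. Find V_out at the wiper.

The pot divides into 9.589 kΩ above the wiper and 3.511 kΩ below.
R_L loads the lower segment: effective lower R = 2.721 kΩ.
Then V_out = V_s · 2.721/(9.589 + 2.721) = 0.9770 V.

V_out ≈ 0.977 V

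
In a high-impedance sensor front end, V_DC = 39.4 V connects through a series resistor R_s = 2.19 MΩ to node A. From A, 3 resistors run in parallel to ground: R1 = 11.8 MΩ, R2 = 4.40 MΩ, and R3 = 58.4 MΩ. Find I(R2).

Parallel bank: R_p = 1/(1/11.8 + 1/4.40 + 1/58.4) = 3.038 MΩ.
V_A = 39.4 × 3.038/5.228 = 22.90 V.
Branch current I = V_A/R2 = 22.90/4.40 = 5.204 µA.
(Equivalently: I_total = 7.536 µA, then current-divider fraction G_k/ΣG = 0.6905.)

I ≈ 5.20 µA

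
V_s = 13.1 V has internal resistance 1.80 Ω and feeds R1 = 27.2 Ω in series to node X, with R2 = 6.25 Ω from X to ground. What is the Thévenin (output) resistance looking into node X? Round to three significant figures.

R_th ≈ 5.14 Ω

R1' = 1.80 + 27.2 = 29.00 Ω (source resistance + R1).
Zeroing V_s shorts the top of R1' to ground, so R_th = R1' ‖ R2 = 5.142 Ω.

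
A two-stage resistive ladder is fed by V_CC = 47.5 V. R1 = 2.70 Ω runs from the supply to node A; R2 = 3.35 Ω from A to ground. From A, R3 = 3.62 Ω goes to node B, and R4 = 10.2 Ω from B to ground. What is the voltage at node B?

V_B ≈ 17.5 V

Looking into the second stage from A: R3 + R4 = 13.82 Ω appears in parallel with R2.
Effective lower resistance at A: R2 ‖ 13.82 = 2.696 Ω.
First divider: V_A = V_CC · 2.696/(2.70 + 2.696) = 23.73 V.
Stage 2 is unloaded, so V_B = V_A · R4/(R3+R4) = 23.73 × 10.2/13.82 = 17.52 V.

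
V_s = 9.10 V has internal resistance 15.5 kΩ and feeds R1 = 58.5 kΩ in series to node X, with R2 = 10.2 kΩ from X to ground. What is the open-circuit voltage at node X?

V_th ≈ 1.10 V

R1' = 15.5 + 58.5 = 74.00 kΩ (source resistance + R1).
With X open, the divider is unloaded: V_th = 9.10 × 10.2/84.20 = 1.102 V.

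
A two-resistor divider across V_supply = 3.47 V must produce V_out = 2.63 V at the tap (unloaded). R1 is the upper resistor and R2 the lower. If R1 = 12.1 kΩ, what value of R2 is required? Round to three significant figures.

R2 ≈ 37.9 kΩ

V_out/V_supply = R2/(R1+R2) = 0.7579.
So R2 = R1 · V_out/(V_supply − V_out) = 12.1 × 2.63/(3.47 − 2.63) = 12.1 × 3.131 = 37.88 kΩ.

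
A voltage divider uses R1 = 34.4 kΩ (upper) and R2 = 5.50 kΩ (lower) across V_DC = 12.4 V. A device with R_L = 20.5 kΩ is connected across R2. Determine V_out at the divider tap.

The load sits in parallel with R2, giving an effective lower resistance R2' = R2·R_L/(R2+R_L) = 4.337 kΩ.
Then V_out = V_DC · R2'/(R1 + R2') = 12.4 × 4.337/38.74 = 1.388 V.
(Unloaded it would be 1.71 V; the load pulls it down.)

V_out ≈ 1.39 V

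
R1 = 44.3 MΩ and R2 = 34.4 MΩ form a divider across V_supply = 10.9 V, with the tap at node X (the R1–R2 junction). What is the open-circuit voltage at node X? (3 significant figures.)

V_th ≈ 4.76 V

V_th is the unloaded tap voltage: V_supply · R2/(R1+R2) = 10.9 × 0.4371 = 4.764 V.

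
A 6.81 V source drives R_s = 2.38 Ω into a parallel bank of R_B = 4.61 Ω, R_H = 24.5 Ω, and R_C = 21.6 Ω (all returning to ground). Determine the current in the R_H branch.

I ≈ 0.161 A

Combine the parallel branches: R_p = (1/4.61 + 1/24.5 + 1/21.6)⁻¹ = 3.289 Ω.
V_A = 6.81 × 3.289/5.669 = 3.951 V.
I(R_H) = V_A / R_H = 3.951/24.5 = 0.1613 A.
(Equivalently: I_total = 1.201 A, then current-divider fraction G_k/ΣG = 0.1342.)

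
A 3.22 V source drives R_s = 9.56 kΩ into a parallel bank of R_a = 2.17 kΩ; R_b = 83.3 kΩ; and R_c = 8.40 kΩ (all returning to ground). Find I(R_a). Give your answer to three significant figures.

Parallel bank: R_p = 1/(1/2.17 + 1/83.3 + 1/8.40) = 1.690 kΩ.
V_A by voltage divider: V_A = 3.22 × 1.690/(9.56 + 1.690) = 0.4836 V.
Branch current I = V_A/R_a = 0.4836/2.17 = 0.2229 mA.

I ≈ 0.223 mA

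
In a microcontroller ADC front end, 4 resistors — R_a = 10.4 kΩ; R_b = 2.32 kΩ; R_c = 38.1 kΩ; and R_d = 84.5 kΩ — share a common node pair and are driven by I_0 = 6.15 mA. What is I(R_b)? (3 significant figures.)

I ≈ 4.69 mA

Conductances: ΣG = 1/10.4 + 1/2.32 + 1/38.1 + 1/84.5 = 0.5653 (1/kΩ).
R_b takes the fraction G_k/ΣG = 0.4310/0.5653 = 0.7625, so I = 6.15 × 0.7625 = 4.690 mA.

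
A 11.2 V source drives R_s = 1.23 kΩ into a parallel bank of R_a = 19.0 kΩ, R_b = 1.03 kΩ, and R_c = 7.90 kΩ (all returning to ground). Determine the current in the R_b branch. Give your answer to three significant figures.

Equivalent of the parallel group: R_p = 0.8695 kΩ.
Node voltage V_A = V_CC · R_p/(R_s + R_p) = 11.2 × 0.4141 = 4.638 V.
Branch current I = V_A/R_b = 4.638/1.03 = 4.503 mA.

I ≈ 4.50 mA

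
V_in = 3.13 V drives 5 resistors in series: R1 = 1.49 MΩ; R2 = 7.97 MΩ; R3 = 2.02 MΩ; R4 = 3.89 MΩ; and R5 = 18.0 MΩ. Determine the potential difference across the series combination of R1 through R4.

Total series resistance ΣR = 1.49 + 7.97 + 2.02 + 3.89 + 18.0 = 33.37 MΩ.
R_{R1..R4} = 1.49 + 7.97 + 2.02 + 3.89 = 15.37 MΩ.
By the voltage-divider rule, V = 3.13 × 15.37/33.37 = 1.442 V.

V ≈ 1.44 V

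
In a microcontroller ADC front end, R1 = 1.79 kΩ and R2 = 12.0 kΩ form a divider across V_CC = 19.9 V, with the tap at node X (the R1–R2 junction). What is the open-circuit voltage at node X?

V_th is the unloaded tap voltage: V_CC · R2/(R1+R2) = 19.9 × 0.8702 = 17.32 V.

V_th ≈ 17.3 V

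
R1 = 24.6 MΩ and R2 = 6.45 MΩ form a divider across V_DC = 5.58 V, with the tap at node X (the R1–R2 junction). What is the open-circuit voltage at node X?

With X open, the divider is unloaded: V_th = 5.58 × 6.45/31.05 = 1.159 V.

V_th ≈ 1.16 V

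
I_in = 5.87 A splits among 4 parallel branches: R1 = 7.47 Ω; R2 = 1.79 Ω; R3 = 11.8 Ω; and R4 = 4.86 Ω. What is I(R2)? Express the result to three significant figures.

I ≈ 3.34 A

Total conductance ΣG = 1/7.47 + 1/1.79 + 1/11.8 + 1/4.86 = 0.9830 (units of 1/Ω).
R2 takes the fraction G_k/ΣG = 0.5587/0.9830 = 0.5683, so I = 5.87 × 0.5683 = 3.336 A.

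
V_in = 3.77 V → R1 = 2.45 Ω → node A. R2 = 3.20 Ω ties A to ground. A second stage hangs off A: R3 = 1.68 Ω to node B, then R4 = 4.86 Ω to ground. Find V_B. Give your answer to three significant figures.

Looking into the second stage from A: R3 + R4 = 6.540 Ω appears in parallel with R2.
R2 ‖ (R3+R4) = 2.149 Ω.
First divider: V_A = V_in · 2.149/(2.45 + 2.149) = 1.761 V.
Stage 2 is unloaded, so V_B = V_A · R4/(R3+R4) = 1.761 × 4.86/6.540 = 1.309 V.

V_B ≈ 1.31 V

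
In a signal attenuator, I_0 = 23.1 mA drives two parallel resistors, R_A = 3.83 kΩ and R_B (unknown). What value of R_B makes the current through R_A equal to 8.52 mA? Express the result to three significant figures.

R_B ≈ 2.24 kΩ

Two-branch current divider: I_A = I_0 · R_B/(R_A + R_B).
With f = 0.3688, R_B = R_A · f/(1−f) = 3.83 × 0.5844 = 2.238 kΩ.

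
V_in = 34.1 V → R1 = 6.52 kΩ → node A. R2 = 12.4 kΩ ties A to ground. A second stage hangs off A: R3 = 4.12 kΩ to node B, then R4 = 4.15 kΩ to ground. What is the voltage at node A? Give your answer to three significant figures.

V_A ≈ 14.7 V

The second stage (R3 + R4 = 8.270 kΩ) loads node A in parallel with R2.
R2 ‖ (R3+R4) = 4.961 kΩ.
So V_A = 34.1 × 0.4321 = 14.74 V.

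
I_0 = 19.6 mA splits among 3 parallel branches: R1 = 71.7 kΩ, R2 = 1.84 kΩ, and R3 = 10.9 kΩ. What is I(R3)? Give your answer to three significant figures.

I ≈ 2.77 mA

Conductances: ΣG = 1/71.7 + 1/1.84 + 1/10.9 = 0.6492 (1/kΩ).
Current divider: I(R3) = I_0 · G_k/ΣG = 19.6 × (0.09174/0.6492) = 19.6 × 0.1413 = 2.770 mA.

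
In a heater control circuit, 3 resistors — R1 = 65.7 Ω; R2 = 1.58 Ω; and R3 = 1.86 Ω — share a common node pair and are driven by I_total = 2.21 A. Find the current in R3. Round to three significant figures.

ΣG = 1/65.7 + 1/1.58 + 1/1.86 = 1.186.
R3 takes the fraction G_k/ΣG = 0.5376/1.186 = 0.4534, so I = 2.21 × 0.4534 = 1.002 A.

I ≈ 1.00 A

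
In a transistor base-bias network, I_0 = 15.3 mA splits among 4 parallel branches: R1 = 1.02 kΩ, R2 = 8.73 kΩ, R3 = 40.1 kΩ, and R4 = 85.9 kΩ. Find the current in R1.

I ≈ 13.3 mA

ΣG = 1/1.02 + 1/8.73 + 1/40.1 + 1/85.9 = 1.132.
R1 takes the fraction G_k/ΣG = 0.9804/1.132 = 0.8664, so I = 15.3 × 0.8664 = 13.26 mA.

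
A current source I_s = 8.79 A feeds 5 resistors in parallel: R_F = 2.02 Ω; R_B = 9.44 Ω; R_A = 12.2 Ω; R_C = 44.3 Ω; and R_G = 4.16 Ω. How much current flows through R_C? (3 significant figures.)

I ≈ 0.210 A

ΣG = 1/2.02 + 1/9.44 + 1/12.2 + 1/44.3 + 1/4.16 = 0.9459.
By the current-divider rule, I = I_s · G_k/ΣG = 8.79 × 0.02386 = 0.2098 A.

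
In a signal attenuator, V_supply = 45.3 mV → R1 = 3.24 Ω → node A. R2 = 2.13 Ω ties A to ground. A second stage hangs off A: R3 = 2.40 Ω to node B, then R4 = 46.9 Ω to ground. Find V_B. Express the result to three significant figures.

V_B ≈ 16.7 mV

Looking into the second stage from A: R3 + R4 = 49.30 Ω appears in parallel with R2.
R2 ‖ (R3+R4) = 2.042 Ω.
V_A = 45.3 × 2.042/(3.24 + 2.042) = 17.51 mV.
V_B = V_A × 0.9513 = 16.66 mV.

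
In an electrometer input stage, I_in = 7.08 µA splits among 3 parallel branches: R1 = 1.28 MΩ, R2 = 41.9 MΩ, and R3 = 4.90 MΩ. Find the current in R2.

Total conductance ΣG = 1/1.28 + 1/41.9 + 1/4.90 = 1.009 (units of 1/MΩ).
By the current-divider rule, I = I_in · G_k/ΣG = 7.08 × 0.02365 = 0.1674 µA.

I ≈ 0.167 µA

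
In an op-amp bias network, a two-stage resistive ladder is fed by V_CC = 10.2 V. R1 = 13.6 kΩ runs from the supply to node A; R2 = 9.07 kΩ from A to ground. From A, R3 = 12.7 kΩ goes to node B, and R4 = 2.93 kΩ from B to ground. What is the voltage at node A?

The second stage (R3 + R4 = 15.63 kΩ) loads node A in parallel with R2.
Effective lower resistance at A: R2 ‖ 15.63 = 5.739 kΩ.
So V_A = 10.2 × 0.2968 = 3.027 V.

V_A ≈ 3.03 V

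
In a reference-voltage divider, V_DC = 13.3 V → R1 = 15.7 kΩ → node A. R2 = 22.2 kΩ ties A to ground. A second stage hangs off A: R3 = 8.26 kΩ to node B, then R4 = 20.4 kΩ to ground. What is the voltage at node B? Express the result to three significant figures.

V_B ≈ 4.20 V

The second stage (R3 + R4 = 28.66 kΩ) loads node A in parallel with R2.
R2 ‖ (R3+R4) = 12.51 kΩ.
So V_A = 13.3 × 0.4435 = 5.898 V.
Stage 2 is unloaded, so V_B = V_A · R4/(R3+R4) = 5.898 × 20.4/28.66 = 4.198 V.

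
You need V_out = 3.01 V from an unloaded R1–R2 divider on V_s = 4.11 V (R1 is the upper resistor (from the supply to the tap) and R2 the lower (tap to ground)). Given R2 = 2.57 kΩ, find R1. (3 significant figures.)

R1 ≈ 0.939 kΩ

V_out/V_s = R2/(R1+R2) = 0.7324.
So R1 = R2 · (V_s/V_out − 1) = 2.57 × (4.11/3.01 − 1) = 2.57 × 0.3654 = 0.9392 kΩ.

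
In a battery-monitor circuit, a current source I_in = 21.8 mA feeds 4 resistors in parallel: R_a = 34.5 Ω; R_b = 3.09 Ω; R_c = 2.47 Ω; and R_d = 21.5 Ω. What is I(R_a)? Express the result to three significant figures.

I ≈ 0.786 mA

Total conductance ΣG = 1/34.5 + 1/3.09 + 1/2.47 + 1/21.5 = 0.8040 (units of 1/Ω).
Current divider: I(R_a) = I_in · G_k/ΣG = 21.8 × (0.02899/0.8040) = 21.8 × 0.03605 = 0.7859 mA.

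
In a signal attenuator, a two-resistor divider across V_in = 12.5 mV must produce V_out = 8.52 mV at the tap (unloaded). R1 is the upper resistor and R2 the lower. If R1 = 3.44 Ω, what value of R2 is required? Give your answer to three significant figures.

V_out/V_in = R2/(R1+R2) = 0.6816.
Rearranging, R2 = R1·k/(1−k) = 3.44 × 2.141 = 7.364 Ω.

R2 ≈ 7.36 Ω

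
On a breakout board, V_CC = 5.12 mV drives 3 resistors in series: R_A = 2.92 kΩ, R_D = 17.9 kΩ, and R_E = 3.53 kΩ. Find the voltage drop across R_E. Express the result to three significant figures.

Series total: ΣR = 2.92 + 17.9 + 3.53 = 24.35 kΩ.
By the voltage-divider rule, V = 5.12 × 3.530/24.35 = 0.7422 mV.

V ≈ 0.742 mV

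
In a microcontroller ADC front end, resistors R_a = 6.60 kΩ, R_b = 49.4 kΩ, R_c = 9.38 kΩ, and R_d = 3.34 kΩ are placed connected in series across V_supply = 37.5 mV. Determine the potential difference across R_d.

V ≈ 1.82 mV

ΣR = 6.60 + 49.4 + 9.38 + 3.34 = 68.72 kΩ.
V = V_supply · R/ΣR = 37.5 × 0.04860 = 1.823 mV.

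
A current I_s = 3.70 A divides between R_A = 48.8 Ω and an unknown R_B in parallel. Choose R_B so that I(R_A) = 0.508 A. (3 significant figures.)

R_B ≈ 7.77 Ω

In a two-way split, I_A/I_s = R_B/(R_A + R_B).
0.508/3.70 = R_B/(R_A + R_B) → R_B = R_A · (0.1373)/(1 − 0.1373) = 48.8 × 0.1591 = 7.766 Ω.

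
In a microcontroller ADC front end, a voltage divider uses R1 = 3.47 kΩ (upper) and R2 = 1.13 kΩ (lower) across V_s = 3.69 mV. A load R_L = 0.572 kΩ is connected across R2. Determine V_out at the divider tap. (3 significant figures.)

V_out ≈ 0.364 mV

First combine the lower leg with the load: R2 ‖ R_L = 0.3798 kΩ.
Voltage divider with the loaded lower leg: V_out = 3.69 × 0.3798/(3.47 + 0.3798) = 3.69 × 0.09865 = 0.3640 mV.
(Unloaded it would be 0.906 mV; the load pulls it down.)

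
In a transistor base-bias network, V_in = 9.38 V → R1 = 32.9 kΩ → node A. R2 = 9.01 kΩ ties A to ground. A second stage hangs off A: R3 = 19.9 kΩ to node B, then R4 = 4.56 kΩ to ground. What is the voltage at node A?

Node A sees R2 in parallel with the series input of stage 2, R3 + R4 = 24.46 kΩ.
Effective lower resistance at A: R2 ‖ 24.46 = 6.585 kΩ.
V_A = 9.38 × 6.585/(32.9 + 6.585) = 1.564 V.

V_A ≈ 1.56 V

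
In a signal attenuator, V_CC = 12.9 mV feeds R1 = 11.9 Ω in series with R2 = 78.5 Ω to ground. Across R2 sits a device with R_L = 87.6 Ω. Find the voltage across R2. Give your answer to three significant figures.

First combine the lower leg with the load: R2 ‖ R_L = 41.40 Ω.
Then V_out = V_CC · R2'/(R1 + R2') = 12.9 × 41.40/53.30 = 10.02 mV.

V_out ≈ 10.0 mV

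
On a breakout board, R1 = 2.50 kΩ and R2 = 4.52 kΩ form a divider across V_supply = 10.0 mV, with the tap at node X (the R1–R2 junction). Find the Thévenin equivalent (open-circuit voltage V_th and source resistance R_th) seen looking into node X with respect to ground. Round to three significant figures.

V_th ≈ 6.44 mV, R_th ≈ 1.61 kΩ

V_th is the unloaded tap voltage: V_supply · R2/(R1+R2) = 10.0 × 0.6439 = 6.439 mV.
Looking into X with the source shorted: R_th = R1·R2/(R1+R2) = 2.500 × 4.52/7.020 = 1.610 kΩ.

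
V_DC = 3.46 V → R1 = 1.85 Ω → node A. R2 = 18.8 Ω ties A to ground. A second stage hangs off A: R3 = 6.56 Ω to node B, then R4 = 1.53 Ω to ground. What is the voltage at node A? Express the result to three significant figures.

The second stage (R3 + R4 = 8.090 Ω) loads node A in parallel with R2.
R2 ‖ (R3+R4) = 5.656 Ω.
First divider: V_A = V_DC · 5.656/(1.85 + 5.656) = 2.607 V.

V_A ≈ 2.61 V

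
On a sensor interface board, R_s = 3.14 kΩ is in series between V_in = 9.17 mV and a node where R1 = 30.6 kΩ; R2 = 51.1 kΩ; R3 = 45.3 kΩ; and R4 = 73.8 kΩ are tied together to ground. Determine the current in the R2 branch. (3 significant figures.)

I ≈ 0.141 µA

Parallel bank: R_p = 1/(1/30.6 + 1/51.1 + 1/45.3 + 1/73.8) = 11.38 kΩ.
V_A by voltage divider: V_A = 9.17 × 11.38/(3.14 + 11.38) = 7.187 mV.
Branch current I = V_A/R2 = 7.187/51.1 = 0.1406 µA.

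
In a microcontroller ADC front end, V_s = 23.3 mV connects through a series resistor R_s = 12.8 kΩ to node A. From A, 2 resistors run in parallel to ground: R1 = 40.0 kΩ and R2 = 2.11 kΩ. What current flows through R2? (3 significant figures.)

I ≈ 1.50 µA

Equivalent of the parallel group: R_p = 2.004 kΩ.
V_A by voltage divider: V_A = 23.3 × 2.004/(12.8 + 2.004) = 3.154 mV.
Branch current I = V_A/R2 = 3.154/2.11 = 1.495 µA.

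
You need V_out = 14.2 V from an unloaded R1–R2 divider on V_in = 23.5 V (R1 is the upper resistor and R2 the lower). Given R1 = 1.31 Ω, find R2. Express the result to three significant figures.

R2 ≈ 2.00 Ω

V_out/V_in = R2/(R1+R2) = 0.6043.
Rearranging, R2 = R1·k/(1−k) = 1.31 × 1.527 = 2.000 Ω.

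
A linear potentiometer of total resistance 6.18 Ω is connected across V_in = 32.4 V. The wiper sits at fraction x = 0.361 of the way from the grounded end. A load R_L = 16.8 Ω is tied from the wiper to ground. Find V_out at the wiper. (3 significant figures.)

The pot divides into 3.949 Ω above the wiper and 2.231 Ω below.
(x·R_p) ‖ R_L = 1.969 Ω.
Loaded-divider output: V_out = 32.4 × 0.3328 = 10.78 V.
(Unloaded: V_out = x·V_in = 11.7 V.)

V_out ≈ 10.8 V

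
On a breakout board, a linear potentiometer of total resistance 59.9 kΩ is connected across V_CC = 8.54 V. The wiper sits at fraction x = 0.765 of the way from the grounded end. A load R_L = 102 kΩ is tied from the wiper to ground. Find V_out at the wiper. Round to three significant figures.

V_out ≈ 5.91 V

Split the track: R_lower = x·R_p = 45.82 kΩ, R_upper = (1−x)·R_p = 14.08 kΩ.
R_L loads the lower segment: effective lower R = 31.62 kΩ.
Loaded-divider output: V_out = 8.54 × 0.6919 = 5.909 V.
(Unloaded: V_out = x·V_CC = 6.53 V.)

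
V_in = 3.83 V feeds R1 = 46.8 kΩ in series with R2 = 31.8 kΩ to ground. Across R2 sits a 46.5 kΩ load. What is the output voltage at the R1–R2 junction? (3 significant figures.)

R2 ‖ R_L = (31.8 × 46.5)/(31.8 + 46.5) = 18.89 kΩ.
Then V_out = V_in · R2'/(R1 + R2') = 3.83 × 18.89/65.69 = 1.101 V.

V_out ≈ 1.10 V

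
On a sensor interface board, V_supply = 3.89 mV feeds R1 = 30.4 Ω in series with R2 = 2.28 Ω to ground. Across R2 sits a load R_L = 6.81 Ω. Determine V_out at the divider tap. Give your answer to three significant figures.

V_out ≈ 0.207 mV

The load sits in parallel with R2, giving an effective lower resistance R2' = R2·R_L/(R2+R_L) = 1.708 Ω.
Now apply the divider: V_out = 3.89 × 0.05320 = 0.2069 mV.
(Unloaded it would be 0.271 mV; the load pulls it down.)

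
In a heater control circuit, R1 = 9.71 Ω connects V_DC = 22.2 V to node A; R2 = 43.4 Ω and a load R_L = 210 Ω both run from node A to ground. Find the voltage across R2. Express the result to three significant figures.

First combine the lower leg with the load: R2 ‖ R_L = 35.97 Ω.
Now apply the divider: V_out = 22.2 × 0.7874 = 17.48 V.

V_out ≈ 17.5 V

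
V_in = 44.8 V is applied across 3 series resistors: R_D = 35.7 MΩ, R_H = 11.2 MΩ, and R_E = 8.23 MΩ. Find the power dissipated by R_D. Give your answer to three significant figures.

P ≈ 23.6 µW

The common current is I = 44.8/55.13 = 0.8126 µA.
P(R_D) = I²·R_D = (0.8126)² × 35.7 = 23.57 µW.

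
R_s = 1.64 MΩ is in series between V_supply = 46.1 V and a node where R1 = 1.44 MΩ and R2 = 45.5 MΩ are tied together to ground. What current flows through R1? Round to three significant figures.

I ≈ 14.7 µA

Equivalent of the parallel group: R_p = 1.396 MΩ.
Node voltage V_A = V_supply · R_p/(R_s + R_p) = 46.1 × 0.4598 = 21.20 V.
I(R1) = V_A / R1 = 21.20/1.44 = 14.72 µA.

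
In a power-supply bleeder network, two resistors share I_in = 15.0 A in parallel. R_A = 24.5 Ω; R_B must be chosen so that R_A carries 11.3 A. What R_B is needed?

The fraction through R_A equals R_B/(R_A+R_B).
With f = 0.7533, R_B = R_A · f/(1−f) = 24.5 × 3.054 = 74.82 Ω.

R_B ≈ 74.8 Ω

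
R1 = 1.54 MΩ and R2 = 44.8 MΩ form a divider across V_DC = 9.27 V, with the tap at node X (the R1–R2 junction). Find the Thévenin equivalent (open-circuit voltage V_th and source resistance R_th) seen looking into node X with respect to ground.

With X open, the divider is unloaded: V_th = 9.27 × 44.8/46.34 = 8.962 V.
With V_DC suppressed (replaced by a short), R_th = R1 ‖ R2 = (1.540 × 44.8)/(1.540 + 44.8) = 1.489 MΩ.

V_th ≈ 8.96 V, R_th ≈ 1.49 MΩ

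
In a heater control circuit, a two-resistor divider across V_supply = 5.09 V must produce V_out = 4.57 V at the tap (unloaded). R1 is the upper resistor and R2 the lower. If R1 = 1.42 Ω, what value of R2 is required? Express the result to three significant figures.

Required fraction k = V_out/V_supply = 0.8978.
Rearranging, R2 = R1·k/(1−k) = 1.42 × 8.788 = 12.48 Ω.

R2 ≈ 12.5 Ω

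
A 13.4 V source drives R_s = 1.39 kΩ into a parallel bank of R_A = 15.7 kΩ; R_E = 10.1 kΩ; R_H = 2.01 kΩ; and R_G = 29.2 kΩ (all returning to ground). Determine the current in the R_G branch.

Combine the parallel branches: R_p = (1/15.7 + 1/10.1 + 1/2.01 + 1/29.2)⁻¹ = 1.440 kΩ.
Node voltage V_A = V_in · R_p/(R_s + R_p) = 13.4 × 0.5088 = 6.818 V.
I(R_G) = V_A / R_G = 6.818/29.2 = 0.2335 mA.

I ≈ 0.234 mA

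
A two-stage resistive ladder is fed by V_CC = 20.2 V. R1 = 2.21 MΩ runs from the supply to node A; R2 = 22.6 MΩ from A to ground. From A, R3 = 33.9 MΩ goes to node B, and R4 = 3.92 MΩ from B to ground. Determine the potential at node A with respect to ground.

V_A ≈ 17.5 V

Node A sees R2 in parallel with the series input of stage 2, R3 + R4 = 37.82 MΩ.
Effective lower resistance at A: R2 ‖ 37.82 = 14.15 MΩ.
V_A = 20.2 × 14.15/(2.21 + 14.15) = 17.47 V.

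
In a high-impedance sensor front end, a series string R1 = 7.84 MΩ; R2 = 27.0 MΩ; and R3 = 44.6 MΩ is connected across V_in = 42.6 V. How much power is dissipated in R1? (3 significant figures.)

ΣR = 79.44 MΩ → I = 42.6/79.44 = 0.5363 µA.
P = I²R = 0.2876 × 7.84 = 2.255 µW.

P ≈ 2.25 µW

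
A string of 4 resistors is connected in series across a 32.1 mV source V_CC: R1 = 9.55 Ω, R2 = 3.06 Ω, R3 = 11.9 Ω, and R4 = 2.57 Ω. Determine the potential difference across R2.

Series total: ΣR = 9.55 + 3.06 + 11.9 + 2.57 = 27.08 Ω.
Voltage divider: V = V_CC · (3.060 / 27.08) = 32.1 × 0.1130 = 3.627 mV.

V ≈ 3.63 mV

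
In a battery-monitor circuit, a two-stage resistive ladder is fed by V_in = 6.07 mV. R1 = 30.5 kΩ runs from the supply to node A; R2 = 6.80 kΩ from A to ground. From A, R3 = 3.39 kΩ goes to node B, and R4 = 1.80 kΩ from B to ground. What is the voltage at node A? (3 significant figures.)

The second stage (R3 + R4 = 5.190 kΩ) loads node A in parallel with R2.
Effective lower resistance at A: R2 ‖ 5.190 = 2.943 kΩ.
So V_A = 6.07 × 0.08801 = 0.5342 mV.

V_A ≈ 0.534 mV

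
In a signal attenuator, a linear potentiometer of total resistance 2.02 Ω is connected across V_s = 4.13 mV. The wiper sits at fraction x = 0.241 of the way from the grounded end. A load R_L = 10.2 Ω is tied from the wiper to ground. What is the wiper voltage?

V_out ≈ 0.961 mV

Split the track: R_lower = x·R_p = 0.4868 Ω, R_upper = (1−x)·R_p = 1.533 Ω.
R_L loads the lower segment: effective lower R = 0.4646 Ω.
Then V_out = V_s · 0.4646/(1.533 + 0.4646) = 0.9605 mV.
(Unloaded: V_out = x·V_s = 0.995 mV.)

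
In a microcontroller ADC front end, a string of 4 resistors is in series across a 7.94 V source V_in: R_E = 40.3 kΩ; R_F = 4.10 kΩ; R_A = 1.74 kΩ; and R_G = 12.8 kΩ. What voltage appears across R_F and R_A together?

Total series resistance ΣR = 40.3 + 4.10 + 1.74 + 12.8 = 58.94 kΩ.
R_{R_F..R_A} = 4.10 + 1.74 = 5.840 kΩ.
V = V_in · R/ΣR = 7.94 × 0.09908 = 0.7867 V.

V ≈ 0.787 V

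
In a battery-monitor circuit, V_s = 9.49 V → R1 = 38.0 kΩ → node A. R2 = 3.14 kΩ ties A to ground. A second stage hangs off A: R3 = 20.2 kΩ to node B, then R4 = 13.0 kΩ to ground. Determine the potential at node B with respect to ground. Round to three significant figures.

Node A sees R2 in parallel with the series input of stage 2, R3 + R4 = 33.20 kΩ.
Effective lower resistance at A: R2 ‖ 33.20 = 2.869 kΩ.
First divider: V_A = V_s · 2.869/(38.0 + 2.869) = 0.6661 V.
V_B = V_A × 0.3916 = 0.2608 V.

V_B ≈ 0.261 V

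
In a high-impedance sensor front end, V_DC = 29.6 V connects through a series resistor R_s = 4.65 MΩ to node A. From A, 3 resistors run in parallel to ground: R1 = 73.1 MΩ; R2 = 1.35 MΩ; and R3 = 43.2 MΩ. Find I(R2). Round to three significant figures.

Combine the parallel branches: R_p = (1/73.1 + 1/1.35 + 1/43.2)⁻¹ = 1.286 MΩ.
V_A by voltage divider: V_A = 29.6 × 1.286/(4.65 + 1.286) = 6.413 V.
Branch current I = V_A/R2 = 6.413/1.35 = 4.750 µA.

I ≈ 4.75 µA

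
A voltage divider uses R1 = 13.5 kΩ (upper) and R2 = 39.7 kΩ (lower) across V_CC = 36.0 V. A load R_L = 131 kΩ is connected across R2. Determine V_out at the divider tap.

First combine the lower leg with the load: R2 ‖ R_L = 30.47 kΩ.
Now apply the divider: V_out = 36.0 × 0.6930 = 24.95 V.

V_out ≈ 24.9 V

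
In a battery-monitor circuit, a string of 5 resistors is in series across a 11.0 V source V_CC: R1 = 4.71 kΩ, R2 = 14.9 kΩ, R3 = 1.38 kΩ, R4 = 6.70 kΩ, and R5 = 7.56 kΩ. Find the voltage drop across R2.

V ≈ 4.65 V

ΣR = 4.71 + 14.9 + 1.38 + 6.70 + 7.56 = 35.25 kΩ.
Voltage divider: V = V_CC · (14.90 / 35.25) = 11.0 × 0.4227 = 4.650 V.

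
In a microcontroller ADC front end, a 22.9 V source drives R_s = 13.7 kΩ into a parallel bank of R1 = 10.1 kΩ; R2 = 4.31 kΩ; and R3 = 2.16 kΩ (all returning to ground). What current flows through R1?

I ≈ 0.191 mA

Combine the parallel branches: R_p = (1/10.1 + 1/4.31 + 1/2.16)⁻¹ = 1.259 kΩ.
V_A by voltage divider: V_A = 22.9 × 1.259/(13.7 + 1.259) = 1.928 V.
Branch current I = V_A/R1 = 1.928/10.1 = 0.1909 mA.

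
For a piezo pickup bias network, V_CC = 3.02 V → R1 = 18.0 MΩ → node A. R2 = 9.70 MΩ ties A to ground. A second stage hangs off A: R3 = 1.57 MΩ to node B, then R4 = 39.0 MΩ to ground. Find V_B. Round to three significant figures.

V_B ≈ 0.880 V

Looking into the second stage from A: R3 + R4 = 40.57 MΩ appears in parallel with R2.
R2 ‖ (R3+R4) = 7.828 MΩ.
V_A = 3.02 × 7.828/(18.0 + 7.828) = 0.9153 V.
V_B = V_A × 0.9613 = 0.8799 V.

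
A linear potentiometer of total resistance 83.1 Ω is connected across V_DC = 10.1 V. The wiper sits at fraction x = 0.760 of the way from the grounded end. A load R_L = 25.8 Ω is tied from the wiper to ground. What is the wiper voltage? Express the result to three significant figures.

V_out ≈ 4.84 V

The pot divides into 19.94 Ω above the wiper and 63.16 Ω below.
(x·R_p) ‖ R_L = 18.32 Ω.
Then V_out = V_DC · 18.32/(19.94 + 18.32) = 4.835 V.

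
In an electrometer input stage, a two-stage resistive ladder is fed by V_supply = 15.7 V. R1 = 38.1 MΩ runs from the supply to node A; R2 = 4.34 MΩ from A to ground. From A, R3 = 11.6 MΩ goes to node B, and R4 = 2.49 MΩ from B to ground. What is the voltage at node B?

The second stage (R3 + R4 = 14.09 MΩ) loads node A in parallel with R2.
R2 ‖ (R3+R4) = 3.318 MΩ.
So V_A = 15.7 × 0.08011 = 1.258 V.
Then the unloaded second divider: V_B = V_A × R4/(R3+R4) = 1.258 × 0.1767 = 0.2223 V.

V_B ≈ 0.222 V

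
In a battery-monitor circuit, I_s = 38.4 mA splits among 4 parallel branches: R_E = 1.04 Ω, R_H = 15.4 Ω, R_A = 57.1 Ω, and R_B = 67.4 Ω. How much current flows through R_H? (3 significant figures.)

I ≈ 2.35 mA

ΣG = 1/1.04 + 1/15.4 + 1/57.1 + 1/67.4 = 1.059.
R_H takes the fraction G_k/ΣG = 0.06494/1.059 = 0.06133, so I = 38.4 × 0.06133 = 2.355 mA.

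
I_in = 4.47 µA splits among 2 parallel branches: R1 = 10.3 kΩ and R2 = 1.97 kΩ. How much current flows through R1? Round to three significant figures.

Two-branch current divider: I_k = I_in · R_other/(R_1 + R_2).
I(R1) = 4.47 × 1.97/(10.3 + 1.97) = 4.47 × 0.1606 = 0.7177 µA.

I ≈ 0.718 µA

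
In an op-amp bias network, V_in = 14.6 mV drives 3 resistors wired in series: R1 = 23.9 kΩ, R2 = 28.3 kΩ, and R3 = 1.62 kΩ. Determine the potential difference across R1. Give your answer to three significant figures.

Total series resistance ΣR = 23.9 + 28.3 + 1.62 = 53.82 kΩ.
V = V_in · R/ΣR = 14.6 × 0.4441 = 6.483 mV.

V ≈ 6.48 mV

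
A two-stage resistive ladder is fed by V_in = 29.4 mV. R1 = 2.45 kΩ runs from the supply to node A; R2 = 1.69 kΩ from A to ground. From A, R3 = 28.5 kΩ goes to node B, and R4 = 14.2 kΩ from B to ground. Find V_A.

V_A ≈ 11.7 mV

Looking into the second stage from A: R3 + R4 = 42.70 kΩ appears in parallel with R2.
Effective lower resistance at A: R2 ‖ 42.70 = 1.626 kΩ.
First divider: V_A = V_in · 1.626/(2.45 + 1.626) = 11.73 mV.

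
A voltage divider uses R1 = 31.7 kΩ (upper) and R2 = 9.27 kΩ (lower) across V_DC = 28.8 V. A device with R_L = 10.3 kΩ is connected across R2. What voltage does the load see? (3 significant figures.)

V_out ≈ 3.84 V

R2 ‖ R_L = (9.27 × 10.3)/(9.27 + 10.3) = 4.879 kΩ.
Then V_out = V_DC · R2'/(R1 + R2') = 28.8 × 4.879/36.58 = 3.841 V.
(Unloaded it would be 6.52 V; the load pulls it down.)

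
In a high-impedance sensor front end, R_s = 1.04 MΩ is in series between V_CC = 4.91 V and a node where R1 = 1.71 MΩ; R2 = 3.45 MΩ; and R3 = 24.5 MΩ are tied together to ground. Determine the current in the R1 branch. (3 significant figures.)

I ≈ 1.47 µA

Combine the parallel branches: R_p = (1/1.71 + 1/3.45 + 1/24.5)⁻¹ = 1.092 MΩ.
V_A = 4.91 × 1.092/2.132 = 2.515 V.
Branch current I = V_A/R1 = 2.515/1.71 = 1.471 µA.
(Equivalently: I_total = 2.303 µA, then current-divider fraction G_k/ΣG = 0.6388.)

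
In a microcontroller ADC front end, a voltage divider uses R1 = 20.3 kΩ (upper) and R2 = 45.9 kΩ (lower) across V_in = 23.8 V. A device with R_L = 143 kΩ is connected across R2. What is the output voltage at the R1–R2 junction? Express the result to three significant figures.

V_out ≈ 15.0 V

R2 ‖ R_L = (45.9 × 143)/(45.9 + 143) = 34.75 kΩ.
Then V_out = V_in · R2'/(R1 + R2') = 23.8 × 34.75/55.05 = 15.02 V.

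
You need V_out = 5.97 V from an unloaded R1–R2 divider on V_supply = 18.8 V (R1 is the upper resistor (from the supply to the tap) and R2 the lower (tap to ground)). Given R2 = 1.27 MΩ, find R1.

V_out/V_supply = R2/(R1+R2) = 0.3176.
So R1 = R2 · (V_supply/V_out − 1) = 1.27 × (18.8/5.97 − 1) = 1.27 × 2.149 = 2.729 MΩ.

R1 ≈ 2.73 MΩ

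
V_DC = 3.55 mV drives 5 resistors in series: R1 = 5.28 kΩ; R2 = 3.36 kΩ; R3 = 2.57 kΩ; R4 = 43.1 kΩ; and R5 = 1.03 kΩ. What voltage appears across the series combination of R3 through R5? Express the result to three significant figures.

Total series resistance ΣR = 5.28 + 3.36 + 2.57 + 43.1 + 1.03 = 55.34 kΩ.
R_{R3..R5} = 2.57 + 43.1 + 1.03 = 46.70 kΩ.
Voltage divider: V = V_DC · (46.70 / 55.34) = 3.55 × 0.8439 = 2.996 mV.

V ≈ 3.00 mV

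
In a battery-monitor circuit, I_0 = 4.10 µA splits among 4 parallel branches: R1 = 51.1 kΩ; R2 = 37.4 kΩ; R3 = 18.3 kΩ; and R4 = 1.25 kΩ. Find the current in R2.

I ≈ 0.122 µA

Conductances: ΣG = 1/51.1 + 1/37.4 + 1/18.3 + 1/1.25 = 0.9010 (1/kΩ).
By the current-divider rule, I = I_0 · G_k/ΣG = 4.10 × 0.02968 = 0.1217 µA.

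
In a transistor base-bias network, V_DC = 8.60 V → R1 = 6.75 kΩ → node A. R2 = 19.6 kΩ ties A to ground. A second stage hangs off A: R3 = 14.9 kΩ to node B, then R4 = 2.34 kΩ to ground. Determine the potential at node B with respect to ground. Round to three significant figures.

V_B ≈ 0.672 V

Node A sees R2 in parallel with the series input of stage 2, R3 + R4 = 17.24 kΩ.
R2 ‖ (R3+R4) = 9.172 kΩ.
V_A = 8.60 × 9.172/(6.75 + 9.172) = 4.954 V.
Stage 2 is unloaded, so V_B = V_A · R4/(R3+R4) = 4.954 × 2.34/17.24 = 0.6724 V.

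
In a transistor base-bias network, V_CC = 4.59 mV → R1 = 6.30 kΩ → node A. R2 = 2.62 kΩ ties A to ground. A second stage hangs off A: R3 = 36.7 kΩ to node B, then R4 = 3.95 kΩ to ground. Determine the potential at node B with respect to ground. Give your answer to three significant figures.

Node A sees R2 in parallel with the series input of stage 2, R3 + R4 = 40.65 kΩ.
Effective lower resistance at A: R2 ‖ 40.65 = 2.461 kΩ.
First divider: V_A = V_CC · 2.461/(6.30 + 2.461) = 1.289 mV.
V_B = V_A × 0.09717 = 0.1253 mV.

V_B ≈ 0.125 mV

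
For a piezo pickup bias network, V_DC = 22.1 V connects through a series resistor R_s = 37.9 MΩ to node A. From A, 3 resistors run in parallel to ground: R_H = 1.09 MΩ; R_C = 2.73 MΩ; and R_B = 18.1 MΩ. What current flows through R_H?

I ≈ 0.392 µA

Equivalent of the parallel group: R_p = 0.7468 MΩ.
V_A = 22.1 × 0.7468/38.65 = 0.4271 V.
I(R_H) = V_A / R_H = 0.4271/1.09 = 0.3918 µA.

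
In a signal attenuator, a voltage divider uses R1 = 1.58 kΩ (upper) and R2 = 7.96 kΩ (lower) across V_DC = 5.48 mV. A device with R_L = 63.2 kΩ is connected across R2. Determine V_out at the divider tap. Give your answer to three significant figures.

V_out ≈ 4.48 mV

R2 ‖ R_L = (7.96 × 63.2)/(7.96 + 63.2) = 7.070 kΩ.
Now apply the divider: V_out = 5.48 × 0.8173 = 4.479 mV.
(Unloaded it would be 4.57 mV; the load pulls it down.)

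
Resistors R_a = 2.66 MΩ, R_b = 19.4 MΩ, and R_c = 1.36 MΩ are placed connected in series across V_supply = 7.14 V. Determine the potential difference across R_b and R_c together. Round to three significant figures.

V ≈ 6.33 V

Series total: ΣR = 2.66 + 19.4 + 1.36 = 23.42 MΩ.
R_{R_b..R_c} = 19.4 + 1.36 = 20.76 MΩ.
By the voltage-divider rule, V = 7.14 × 20.76/23.42 = 6.329 V.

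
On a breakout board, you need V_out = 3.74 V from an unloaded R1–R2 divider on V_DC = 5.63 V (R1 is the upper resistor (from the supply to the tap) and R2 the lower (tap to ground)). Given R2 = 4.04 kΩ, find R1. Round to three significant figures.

R1 ≈ 2.04 kΩ

The divider ratio is R2/(R1+R2) = 3.74/5.63 = 0.6643.
R1 = R2·(1/k − 1) = 4.04 × 0.5053 = 2.042 kΩ.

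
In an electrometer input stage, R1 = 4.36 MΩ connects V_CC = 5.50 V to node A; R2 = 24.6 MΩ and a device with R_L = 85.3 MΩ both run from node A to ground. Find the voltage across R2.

The load sits in parallel with R2, giving an effective lower resistance R2' = R2·R_L/(R2+R_L) = 19.09 MΩ.
Then V_out = V_CC · R2'/(R1 + R2') = 5.50 × 19.09/23.45 = 4.478 V.
(Unloaded it would be 4.67 V; the load pulls it down.)

V_out ≈ 4.48 V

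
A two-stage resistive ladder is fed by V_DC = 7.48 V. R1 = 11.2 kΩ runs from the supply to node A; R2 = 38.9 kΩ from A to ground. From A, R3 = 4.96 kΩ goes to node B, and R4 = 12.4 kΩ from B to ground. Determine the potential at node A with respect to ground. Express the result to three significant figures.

The second stage (R3 + R4 = 17.36 kΩ) loads node A in parallel with R2.
Effective lower resistance at A: R2 ‖ 17.36 = 12.00 kΩ.
V_A = 7.48 × 12.00/(11.2 + 12.00) = 3.869 V.

V_A ≈ 3.87 V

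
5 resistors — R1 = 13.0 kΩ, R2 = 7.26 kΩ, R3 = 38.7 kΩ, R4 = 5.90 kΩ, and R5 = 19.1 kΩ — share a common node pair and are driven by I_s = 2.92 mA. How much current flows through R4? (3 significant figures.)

I ≈ 1.07 mA

Total conductance ΣG = 1/13.0 + 1/7.26 + 1/38.7 + 1/5.90 + 1/19.1 = 0.4624 (units of 1/kΩ).
Current divider: I(R4) = I_s · G_k/ΣG = 2.92 × (0.1695/0.4624) = 2.92 × 0.3666 = 1.070 mA.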